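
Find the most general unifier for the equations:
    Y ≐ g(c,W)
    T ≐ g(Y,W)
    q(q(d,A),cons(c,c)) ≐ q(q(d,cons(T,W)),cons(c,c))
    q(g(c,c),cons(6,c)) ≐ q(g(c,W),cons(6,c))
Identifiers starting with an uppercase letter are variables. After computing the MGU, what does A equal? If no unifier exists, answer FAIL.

Bind Y := g(c,W); substituting into the one remaining equation that mentions Y gives: T ≐ g(g(c,W),W).
Bind T := g(g(c,W),W); substituting into the one remaining equation that mentions T gives: q(q(d,A),cons(c,c)) ≐ q(q(d,cons(g(g(c,W),W),W)),cons(c,c)).
Decompose q/2: q(d,A) ≐ q(d,cons(g(g(c,W),W),W)),  cons(c,c) ≐ cons(c,c).
Decompose q/2: d ≐ d,  A ≐ cons(g(g(c,W),W),W).
Delete trivial equation d ≐ d.
Bind A := cons(g(g(c,W),W),W); no other remaining equation mentions A.
Delete trivial equation cons(c,c) ≐ cons(c,c).
Decompose q/2: g(c,c) ≐ g(c,W),  cons(6,c) ≐ cons(6,c).
Decompose g/2: c ≐ c,  c ≐ W.
Delete trivial equation c ≐ c.
Bind W := c; no other remaining equation mentions W. Substituting into the earlier bindings gives Y := g(c,c), T := g(g(c,c),c), A := cons(g(g(c,c),c),c).
Delete trivial equation cons(6,c) ≐ cons(6,c).
MGU = { Y -> g(c,c), T -> g(g(c,c),c), A -> cons(g(g(c,c),c),c), W -> c }, so A -> cons(g(g(c,c),c),c).

cons(g(g(c,c),c),c)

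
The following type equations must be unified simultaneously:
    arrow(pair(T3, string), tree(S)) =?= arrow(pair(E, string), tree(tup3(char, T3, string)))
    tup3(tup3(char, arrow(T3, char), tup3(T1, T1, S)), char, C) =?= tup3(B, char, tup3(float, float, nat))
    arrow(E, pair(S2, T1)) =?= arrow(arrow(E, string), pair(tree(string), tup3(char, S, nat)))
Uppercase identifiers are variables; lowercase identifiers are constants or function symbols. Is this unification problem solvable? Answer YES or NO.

NO

Decompose arrow/2: pair(T3, string) =?= pair(E, string),  tree(S) =?= tree(tup3(char, T3, string)).
Decompose pair/2: T3 =?= E,  string =?= string.
Bind T3 := E; substituting into the 2 remaining equations that mention T3 gives: tree(S) =?= tree(tup3(char, E, string)),  tup3(tup3(char, arrow(E, char), tup3(T1, T1, S)), char, C) =?= tup3(B, char, tup3(float, float, nat)).
Delete trivial equation string =?= string.
Decompose tree/1: S =?= tup3(char, E, string).
Bind S := tup3(char, E, string); substituting into the remaining equations gives: tup3(tup3(char, arrow(E, char), tup3(T1, T1, tup3(char, E, string))), char, C) =?= tup3(B, char, tup3(float, float, nat)),  arrow(E, pair(S2, T1)) =?= arrow(arrow(E, string), pair(tree(string), tup3(char, tup3(char, E, string), nat))).
Decompose tup3/3: tup3(char, arrow(E, char), tup3(T1, T1, tup3(char, E, string))) =?= B,  char =?= char,  C =?= tup3(float, float, nat).
Bind B := tup3(char, arrow(E, char), tup3(T1, T1, tup3(char, E, string))); no other remaining equation mentions B.
Delete trivial equation char =?= char.
Bind C := tup3(float, float, nat); no other remaining equation mentions C.
Decompose arrow/2: E =?= arrow(E, string),  pair(S2, T1) =?= pair(tree(string), tup3(char, tup3(char, E, string), nat)).
Occurs check fails: E occurs in arrow(E, string); the equation E =?= arrow(E, string) has no finite solution.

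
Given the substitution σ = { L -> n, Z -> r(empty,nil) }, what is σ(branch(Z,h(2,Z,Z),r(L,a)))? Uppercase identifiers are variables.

Replace each occurrence of L with n.
Replace each occurrence of Z with r(empty,nil).
Result: branch(r(empty,nil),h(2,r(empty,nil),r(empty,nil)),r(n,a)).

branch(r(empty,nil),h(2,r(empty,nil),r(empty,nil)),r(n,a))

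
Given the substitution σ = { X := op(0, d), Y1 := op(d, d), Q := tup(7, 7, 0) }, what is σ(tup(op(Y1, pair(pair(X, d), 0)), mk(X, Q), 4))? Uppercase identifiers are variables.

Replace each occurrence of X with op(0, d).
Replace each occurrence of Y1 with op(d, d).
Replace each occurrence of Q with tup(7, 7, 0).
Result: tup(op(op(d, d), pair(pair(op(0, d), d), 0)), mk(op(0, d), tup(7, 7, 0)), 4).

tup(op(op(d, d), pair(pair(op(0, d), d), 0)), mk(op(0, d), tup(7, 7, 0)), 4)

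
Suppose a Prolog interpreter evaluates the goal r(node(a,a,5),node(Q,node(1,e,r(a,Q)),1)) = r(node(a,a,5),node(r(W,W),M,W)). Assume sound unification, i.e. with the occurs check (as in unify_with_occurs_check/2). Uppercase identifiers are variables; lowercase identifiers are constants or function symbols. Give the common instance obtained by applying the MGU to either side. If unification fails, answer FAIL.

r(node(a,a,5),node(r(1,1),node(1,e,r(a,r(1,1))),1))

Decompose r/2: node(a,a,5) = node(a,a,5),  node(Q,node(1,e,r(a,Q)),1) = node(r(W,W),M,W).
Delete trivial equation node(a,a,5) = node(a,a,5).
Decompose node/3: Q = r(W,W),  node(1,e,r(a,Q)) = M,  1 = W.
Bind Q := r(W,W); substituting into the one remaining equation that mentions Q gives: node(1,e,r(a,r(W,W))) = M.
Bind M := node(1,e,r(a,r(W,W))); no other remaining equation mentions M.
Bind W := 1. Substituting into the earlier bindings gives Q := r(1,1), M := node(1,e,r(a,r(1,1))).
Applying the MGU to either side gives r(node(a,a,5),node(r(1,1),node(1,e,r(a,r(1,1))),1)).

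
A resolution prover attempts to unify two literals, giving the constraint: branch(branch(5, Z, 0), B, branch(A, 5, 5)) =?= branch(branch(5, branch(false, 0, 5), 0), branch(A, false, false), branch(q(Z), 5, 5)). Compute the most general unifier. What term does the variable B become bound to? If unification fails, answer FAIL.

Decompose branch/3: branch(5, Z, 0) =?= branch(5, branch(false, 0, 5), 0),  B =?= branch(A, false, false),  branch(A, 5, 5) =?= branch(q(Z), 5, 5).
Decompose branch/3: 5 =?= 5,  Z =?= branch(false, 0, 5),  0 =?= 0.
Delete trivial equation 5 =?= 5.
Bind Z := branch(false, 0, 5); substituting into the one remaining equation that mentions Z gives: branch(A, 5, 5) =?= branch(q(branch(false, 0, 5)), 5, 5).
Delete trivial equation 0 =?= 0.
Bind B := branch(A, false, false); no other remaining equation mentions B.
Decompose branch/3: A =?= q(branch(false, 0, 5)),  5 =?= 5,  5 =?= 5.
Bind A := q(branch(false, 0, 5)); no other remaining equation mentions A. Substituting into the earlier binding gives B := branch(q(branch(false, 0, 5)), false, false).
Delete trivial equation 5 =?= 5.
Delete trivial equation 5 =?= 5.
MGU = { Z -> branch(false, 0, 5), B -> branch(q(branch(false, 0, 5)), false, false), A -> q(branch(false, 0, 5)) }, so B -> branch(q(branch(false, 0, 5)), false, false).

branch(q(branch(false, 0, 5)), false, false)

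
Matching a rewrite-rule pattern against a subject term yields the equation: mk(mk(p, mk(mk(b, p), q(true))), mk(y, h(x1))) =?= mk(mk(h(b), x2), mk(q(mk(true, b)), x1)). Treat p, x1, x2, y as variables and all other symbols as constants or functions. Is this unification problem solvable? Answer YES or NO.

Decompose mk/2: mk(p, mk(mk(b, p), q(true))) =?= mk(h(b), x2),  mk(y, h(x1)) =?= mk(q(mk(true, b)), x1).
Decompose mk/2: p =?= h(b),  mk(mk(b, p), q(true)) =?= x2.
Bind p := h(b); substituting into the one remaining equation that mentions p gives: mk(mk(b, h(b)), q(true)) =?= x2.
Bind x2 := mk(mk(b, h(b)), q(true)); no other remaining equation mentions x2.
Decompose mk/2: y =?= q(mk(true, b)),  h(x1) =?= x1.
Bind y := q(mk(true, b)); no other remaining equation mentions y.
Occurs check fails: x1 occurs in h(x1); the equation x1 =?= h(x1) has no finite solution.

NO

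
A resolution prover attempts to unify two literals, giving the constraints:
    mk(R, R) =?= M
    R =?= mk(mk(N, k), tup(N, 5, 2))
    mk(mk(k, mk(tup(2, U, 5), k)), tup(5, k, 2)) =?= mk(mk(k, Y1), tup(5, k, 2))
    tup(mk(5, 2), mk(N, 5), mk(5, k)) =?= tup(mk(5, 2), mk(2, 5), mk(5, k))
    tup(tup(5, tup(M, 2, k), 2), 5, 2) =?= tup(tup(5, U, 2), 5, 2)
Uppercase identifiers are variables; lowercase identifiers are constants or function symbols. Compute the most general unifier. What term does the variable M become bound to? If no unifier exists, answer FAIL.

Bind M := mk(R, R); substituting into the one remaining equation that mentions M gives: tup(tup(5, tup(mk(R, R), 2, k), 2), 5, 2) =?= tup(tup(5, U, 2), 5, 2).
Bind R := mk(mk(N, k), tup(N, 5, 2)); substituting into the one remaining equation that mentions R gives: tup(tup(5, tup(mk(mk(mk(N, k), tup(N, 5, 2)), mk(mk(N, k), tup(N, 5, 2))), 2, k), 2), 5, 2) =?= tup(tup(5, U, 2), 5, 2). Substituting into the earlier binding gives M := mk(mk(mk(N, k), tup(N, 5, 2)), mk(mk(N, k), tup(N, 5, 2))).
Decompose mk/2: mk(k, mk(tup(2, U, 5), k)) =?= mk(k, Y1),  tup(5, k, 2) =?= tup(5, k, 2).
Decompose mk/2: k =?= k,  mk(tup(2, U, 5), k) =?= Y1.
Delete trivial equation k =?= k.
Bind Y1 := mk(tup(2, U, 5), k); no other remaining equation mentions Y1.
Delete trivial equation tup(5, k, 2) =?= tup(5, k, 2).
Decompose tup/3: mk(5, 2) =?= mk(5, 2),  mk(N, 5) =?= mk(2, 5),  mk(5, k) =?= mk(5, k).
Delete trivial equation mk(5, 2) =?= mk(5, 2).
Decompose mk/2: N =?= 2,  5 =?= 5.
Bind N := 2; substituting into the one remaining equation that mentions N gives: tup(tup(5, tup(mk(mk(mk(2, k), tup(2, 5, 2)), mk(mk(2, k), tup(2, 5, 2))), 2, k), 2), 5, 2) =?= tup(tup(5, U, 2), 5, 2). Substituting into the earlier bindings gives M := mk(mk(mk(2, k), tup(2, 5, 2)), mk(mk(2, k), tup(2, 5, 2))), R := mk(mk(2, k), tup(2, 5, 2)).
Delete trivial equation 5 =?= 5.
Delete trivial equation mk(5, k) =?= mk(5, k).
Decompose tup/3: tup(5, tup(mk(mk(mk(2, k), tup(2, 5, 2)), mk(mk(2, k), tup(2, 5, 2))), 2, k), 2) =?= tup(5, U, 2),  5 =?= 5,  2 =?= 2.
Decompose tup/3: 5 =?= 5,  tup(mk(mk(mk(2, k), tup(2, 5, 2)), mk(mk(2, k), tup(2, 5, 2))), 2, k) =?= U,  2 =?= 2.
Delete trivial equation 5 =?= 5.
Bind U := tup(mk(mk(mk(2, k), tup(2, 5, 2)), mk(mk(2, k), tup(2, 5, 2))), 2, k); no other remaining equation mentions U. Substituting into the earlier binding gives Y1 := mk(tup(2, tup(mk(mk(mk(2, k), tup(2, 5, 2)), mk(mk(2, k), tup(2, 5, 2))), 2, k), 5), k).
Delete trivial equation 2 =?= 2.
Delete trivial equation 5 =?= 5.
Delete trivial equation 2 =?= 2.
MGU = { M ↦ mk(mk(mk(2, k), tup(2, 5, 2)), mk(mk(2, k), tup(2, 5, 2))), R ↦ mk(mk(2, k), tup(2, 5, 2)), Y1 ↦ mk(tup(2, tup(mk(mk(mk(2, k), tup(2, 5, 2)), mk(mk(2, k), tup(2, 5, 2))), 2, k), 5), k), N ↦ 2, U ↦ tup(mk(mk(mk(2, k), tup(2, 5, 2)), mk(mk(2, k), tup(2, 5, 2))), 2, k) }, so M ↦ mk(mk(mk(2, k), tup(2, 5, 2)), mk(mk(2, k), tup(2, 5, 2))).

mk(mk(mk(2, k), tup(2, 5, 2)), mk(mk(2, k), tup(2, 5, 2)))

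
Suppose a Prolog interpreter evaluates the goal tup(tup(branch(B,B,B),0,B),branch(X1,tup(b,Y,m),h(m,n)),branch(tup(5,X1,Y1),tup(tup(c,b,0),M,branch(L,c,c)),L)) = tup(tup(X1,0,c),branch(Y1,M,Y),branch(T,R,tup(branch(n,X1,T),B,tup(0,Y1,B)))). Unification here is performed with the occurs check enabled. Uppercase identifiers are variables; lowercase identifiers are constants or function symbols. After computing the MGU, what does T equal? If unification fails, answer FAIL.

Decompose tup/3: tup(branch(B,B,B),0,B) = tup(X1,0,c),  branch(X1,tup(b,Y,m),h(m,n)) = branch(Y1,M,Y),  branch(tup(5,X1,Y1),tup(tup(c,b,0),M,branch(L,c,c)),L) = branch(T,R,tup(branch(n,X1,T),B,tup(0,Y1,B))).
Decompose tup/3: branch(B,B,B) = X1,  0 = 0,  B = c.
Bind X1 := branch(B,B,B); substituting into the 2 remaining equations that mention X1 gives: branch(branch(B,B,B),tup(b,Y,m),h(m,n)) = branch(Y1,M,Y),  branch(tup(5,branch(B,B,B),Y1),tup(tup(c,b,0),M,branch(L,c,c)),L) = branch(T,R,tup(branch(n,branch(B,B,B),T),B,tup(0,Y1,B))).
Delete trivial equation 0 = 0.
Bind B := c; substituting into the remaining equations gives: branch(branch(c,c,c),tup(b,Y,m),h(m,n)) = branch(Y1,M,Y),  branch(tup(5,branch(c,c,c),Y1),tup(tup(c,b,0),M,branch(L,c,c)),L) = branch(T,R,tup(branch(n,branch(c,c,c),T),c,tup(0,Y1,c))). Substituting into the earlier binding gives X1 := branch(c,c,c).
Decompose branch/3: branch(c,c,c) = Y1,  tup(b,Y,m) = M,  h(m,n) = Y.
Bind Y1 := branch(c,c,c); substituting into the one remaining equation that mentions Y1 gives: branch(tup(5,branch(c,c,c),branch(c,c,c)),tup(tup(c,b,0),M,branch(L,c,c)),L) = branch(T,R,tup(branch(n,branch(c,c,c),T),c,tup(0,branch(c,c,c),c))).
Bind M := tup(b,Y,m); substituting into the one remaining equation that mentions M gives: branch(tup(5,branch(c,c,c),branch(c,c,c)),tup(tup(c,b,0),tup(b,Y,m),branch(L,c,c)),L) = branch(T,R,tup(branch(n,branch(c,c,c),T),c,tup(0,branch(c,c,c),c))).
Bind Y := h(m,n); substituting into the remaining equation gives: branch(tup(5,branch(c,c,c),branch(c,c,c)),tup(tup(c,b,0),tup(b,h(m,n),m),branch(L,c,c)),L) = branch(T,R,tup(branch(n,branch(c,c,c),T),c,tup(0,branch(c,c,c),c))). Substituting into the earlier binding gives M := tup(b,h(m,n),m).
Decompose branch/3: tup(5,branch(c,c,c),branch(c,c,c)) = T,  tup(tup(c,b,0),tup(b,h(m,n),m),branch(L,c,c)) = R,  L = tup(branch(n,branch(c,c,c),T),c,tup(0,branch(c,c,c),c)).
Bind T := tup(5,branch(c,c,c),branch(c,c,c)); substituting into the one remaining equation that mentions T gives: L = tup(branch(n,branch(c,c,c),tup(5,branch(c,c,c),branch(c,c,c))),c,tup(0,branch(c,c,c),c)).
Bind R := tup(tup(c,b,0),tup(b,h(m,n),m),branch(L,c,c)); no other remaining equation mentions R.
Bind L := tup(branch(n,branch(c,c,c),tup(5,branch(c,c,c),branch(c,c,c))),c,tup(0,branch(c,c,c),c)). Substituting into the earlier binding gives R := tup(tup(c,b,0),tup(b,h(m,n),m),branch(tup(branch(n,branch(c,c,c),tup(5,branch(c,c,c),branch(c,c,c))),c,tup(0,branch(c,c,c),c)),c,c)).
MGU = { X1 = branch(c,c,c), B = c, Y1 = branch(c,c,c), M = tup(b,h(m,n),m), Y = h(m,n), T = tup(5,branch(c,c,c),branch(c,c,c)), R = tup(tup(c,b,0),tup(b,h(m,n),m),branch(tup(branch(n,branch(c,c,c),tup(5,branch(c,c,c),branch(c,c,c))),c,tup(0,branch(c,c,c),c)),c,c)), L = tup(branch(n,branch(c,c,c),tup(5,branch(c,c,c),branch(c,c,c))),c,tup(0,branch(c,c,c),c)) }, so T = tup(5,branch(c,c,c),branch(c,c,c)).

tup(5,branch(c,c,c),branch(c,c,c))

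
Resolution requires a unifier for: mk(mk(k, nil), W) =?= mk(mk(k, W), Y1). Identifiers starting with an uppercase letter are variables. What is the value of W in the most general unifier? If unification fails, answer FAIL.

Decompose mk/2: mk(k, nil) =?= mk(k, W),  W =?= Y1.
Decompose mk/2: k =?= k,  nil =?= W.
Delete trivial equation k =?= k.
Bind W := nil; substituting into the remaining equation gives: nil =?= Y1.
Bind Y1 := nil.
MGU = { W := nil, Y1 := nil }, so W := nil.

nil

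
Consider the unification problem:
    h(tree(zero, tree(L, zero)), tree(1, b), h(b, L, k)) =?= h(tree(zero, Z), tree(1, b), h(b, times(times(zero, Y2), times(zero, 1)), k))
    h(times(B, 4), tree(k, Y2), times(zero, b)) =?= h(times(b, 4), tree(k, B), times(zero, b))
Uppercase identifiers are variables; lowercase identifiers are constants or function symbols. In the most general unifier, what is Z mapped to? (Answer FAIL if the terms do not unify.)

Decompose h/3: tree(zero, tree(L, zero)) =?= tree(zero, Z),  tree(1, b) =?= tree(1, b),  h(b, L, k) =?= h(b, times(times(zero, Y2), times(zero, 1)), k).
Decompose tree/2: zero =?= zero,  tree(L, zero) =?= Z.
Delete trivial equation zero =?= zero.
Bind Z := tree(L, zero); no other remaining equation mentions Z.
Delete trivial equation tree(1, b) =?= tree(1, b).
Decompose h/3: b =?= b,  L =?= times(times(zero, Y2), times(zero, 1)),  k =?= k.
Delete trivial equation b =?= b.
Bind L := times(times(zero, Y2), times(zero, 1)); no other remaining equation mentions L. Substituting into the earlier binding gives Z := tree(times(times(zero, Y2), times(zero, 1)), zero).
Delete trivial equation k =?= k.
Decompose h/3: times(B, 4) =?= times(b, 4),  tree(k, Y2) =?= tree(k, B),  times(zero, b) =?= times(zero, b).
Decompose times/2: B =?= b,  4 =?= 4.
Bind B := b; substituting into the one remaining equation that mentions B gives: tree(k, Y2) =?= tree(k, b).
Delete trivial equation 4 =?= 4.
Decompose tree/2: k =?= k,  Y2 =?= b.
Delete trivial equation k =?= k.
Bind Y2 := b; no other remaining equation mentions Y2. Substituting into the earlier bindings gives Z := tree(times(times(zero, b), times(zero, 1)), zero), L := times(times(zero, b), times(zero, 1)).
Delete trivial equation times(zero, b) =?= times(zero, b).
MGU = { Z -> tree(times(times(zero, b), times(zero, 1)), zero), L -> times(times(zero, b), times(zero, 1)), B -> b, Y2 -> b }, so Z -> tree(times(times(zero, b), times(zero, 1)), zero).

tree(times(times(zero, b), times(zero, 1)), zero)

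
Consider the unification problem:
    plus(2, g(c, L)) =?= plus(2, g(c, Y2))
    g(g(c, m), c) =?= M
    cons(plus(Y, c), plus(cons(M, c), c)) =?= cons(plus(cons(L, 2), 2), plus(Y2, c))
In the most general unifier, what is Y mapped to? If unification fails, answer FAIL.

Decompose plus/2: 2 =?= 2,  g(c, L) =?= g(c, Y2).
Delete trivial equation 2 =?= 2.
Decompose g/2: c =?= c,  L =?= Y2.
Delete trivial equation c =?= c.
Bind L := Y2; substituting into the one remaining equation that mentions L gives: cons(plus(Y, c), plus(cons(M, c), c)) =?= cons(plus(cons(Y2, 2), 2), plus(Y2, c)).
Bind M := g(g(c, m), c); substituting into the remaining equation gives: cons(plus(Y, c), plus(cons(g(g(c, m), c), c), c)) =?= cons(plus(cons(Y2, 2), 2), plus(Y2, c)).
Decompose cons/2: plus(Y, c) =?= plus(cons(Y2, 2), 2),  plus(cons(g(g(c, m), c), c), c) =?= plus(Y2, c).
Decompose plus/2: Y =?= cons(Y2, 2),  c =?= 2.
Bind Y := cons(Y2, 2); no other remaining equation mentions Y.
Clash: constants c and 2 differ; no unifier exists.

FAIL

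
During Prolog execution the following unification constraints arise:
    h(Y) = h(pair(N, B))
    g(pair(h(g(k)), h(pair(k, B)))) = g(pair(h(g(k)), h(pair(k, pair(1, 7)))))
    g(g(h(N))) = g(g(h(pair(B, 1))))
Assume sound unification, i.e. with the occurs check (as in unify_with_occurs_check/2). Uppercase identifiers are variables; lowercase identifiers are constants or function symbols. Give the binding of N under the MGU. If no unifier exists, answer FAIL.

Decompose h/1: Y = pair(N, B).
Bind Y := pair(N, B); no other remaining equation mentions Y.
Decompose g/1: pair(h(g(k)), h(pair(k, B))) = pair(h(g(k)), h(pair(k, pair(1, 7)))).
Decompose pair/2: h(g(k)) = h(g(k)),  h(pair(k, B)) = h(pair(k, pair(1, 7))).
Delete trivial equation h(g(k)) = h(g(k)).
Decompose h/1: pair(k, B) = pair(k, pair(1, 7)).
Decompose pair/2: k = k,  B = pair(1, 7).
Delete trivial equation k = k.
Bind B := pair(1, 7); substituting into the remaining equation gives: g(g(h(N))) = g(g(h(pair(pair(1, 7), 1)))). Substituting into the earlier binding gives Y := pair(N, pair(1, 7)).
Decompose g/1: g(h(N)) = g(h(pair(pair(1, 7), 1))).
Decompose g/1: h(N) = h(pair(pair(1, 7), 1)).
Decompose h/1: N = pair(pair(1, 7), 1).
Bind N := pair(pair(1, 7), 1). Substituting into the earlier binding gives Y := pair(pair(pair(1, 7), 1), pair(1, 7)).
MGU = { Y -> pair(pair(pair(1, 7), 1), pair(1, 7)), B -> pair(1, 7), N -> pair(pair(1, 7), 1) }, so N -> pair(pair(1, 7), 1).

pair(pair(1, 7), 1)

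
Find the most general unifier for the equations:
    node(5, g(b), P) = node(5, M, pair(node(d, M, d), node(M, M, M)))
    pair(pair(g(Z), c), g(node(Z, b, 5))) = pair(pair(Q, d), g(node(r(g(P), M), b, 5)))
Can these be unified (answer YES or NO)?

Decompose node/3: 5 = 5,  g(b) = M,  P = pair(node(d, M, d), node(M, M, M)).
Delete trivial equation 5 = 5.
Bind M := g(b); substituting into the remaining equations gives: P = pair(node(d, g(b), d), node(g(b), g(b), g(b))),  pair(pair(g(Z), c), g(node(Z, b, 5))) = pair(pair(Q, d), g(node(r(g(P), g(b)), b, 5))).
Bind P := pair(node(d, g(b), d), node(g(b), g(b), g(b))); substituting into the remaining equation gives: pair(pair(g(Z), c), g(node(Z, b, 5))) = pair(pair(Q, d), g(node(r(g(pair(node(d, g(b), d), node(g(b), g(b), g(b)))), g(b)), b, 5))).
Decompose pair/2: pair(g(Z), c) = pair(Q, d),  g(node(Z, b, 5)) = g(node(r(g(pair(node(d, g(b), d), node(g(b), g(b), g(b)))), g(b)), b, 5)).
Decompose pair/2: g(Z) = Q,  c = d.
Bind Q := g(Z); no other remaining equation mentions Q.
Clash: constants c and d differ; no unifier exists.

NO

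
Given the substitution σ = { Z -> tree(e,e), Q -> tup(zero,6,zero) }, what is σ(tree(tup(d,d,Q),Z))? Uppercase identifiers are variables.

tree(tup(d,d,tup(zero,6,zero)),tree(e,e))

Replace each occurrence of Z with tree(e,e).
Replace each occurrence of Q with tup(zero,6,zero).
Result: tree(tup(d,d,tup(zero,6,zero)),tree(e,e)).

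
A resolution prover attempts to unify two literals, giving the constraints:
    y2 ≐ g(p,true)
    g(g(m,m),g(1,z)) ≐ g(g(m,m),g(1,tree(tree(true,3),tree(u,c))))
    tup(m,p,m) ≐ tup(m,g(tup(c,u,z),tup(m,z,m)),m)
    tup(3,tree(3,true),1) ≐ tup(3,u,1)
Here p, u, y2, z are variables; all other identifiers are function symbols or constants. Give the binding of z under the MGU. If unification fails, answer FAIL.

tree(tree(true,3),tree(tree(3,true),c))

Bind y2 := g(p,true); no other remaining equation mentions y2.
Decompose g/2: g(m,m) ≐ g(m,m),  g(1,z) ≐ g(1,tree(tree(true,3),tree(u,c))).
Delete trivial equation g(m,m) ≐ g(m,m).
Decompose g/2: 1 ≐ 1,  z ≐ tree(tree(true,3),tree(u,c)).
Delete trivial equation 1 ≐ 1.
Bind z := tree(tree(true,3),tree(u,c)); substituting into the one remaining equation that mentions z gives: tup(m,p,m) ≐ tup(m,g(tup(c,u,tree(tree(true,3),tree(u,c))),tup(m,tree(tree(true,3),tree(u,c)),m)),m).
Decompose tup/3: m ≐ m,  p ≐ g(tup(c,u,tree(tree(true,3),tree(u,c))),tup(m,tree(tree(true,3),tree(u,c)),m)),  m ≐ m.
Delete trivial equation m ≐ m.
Bind p := g(tup(c,u,tree(tree(true,3),tree(u,c))),tup(m,tree(tree(true,3),tree(u,c)),m)); no other remaining equation mentions p. Substituting into the earlier binding gives y2 := g(g(tup(c,u,tree(tree(true,3),tree(u,c))),tup(m,tree(tree(true,3),tree(u,c)),m)),true).
Delete trivial equation m ≐ m.
Decompose tup/3: 3 ≐ 3,  tree(3,true) ≐ u,  1 ≐ 1.
Delete trivial equation 3 ≐ 3.
Bind u := tree(3,true); no other remaining equation mentions u. Substituting into the earlier bindings gives y2 := g(g(tup(c,tree(3,true),tree(tree(true,3),tree(tree(3,true),c))),tup(m,tree(tree(true,3),tree(tree(3,true),c)),m)),true), z := tree(tree(true,3),tree(tree(3,true),c)), p := g(tup(c,tree(3,true),tree(tree(true,3),tree(tree(3,true),c))),tup(m,tree(tree(true,3),tree(tree(3,true),c)),m)).
Delete trivial equation 1 ≐ 1.
MGU = { y2 -> g(g(tup(c,tree(3,true),tree(tree(true,3),tree(tree(3,true),c))),tup(m,tree(tree(true,3),tree(tree(3,true),c)),m)),true), z -> tree(tree(true,3),tree(tree(3,true),c)), p -> g(tup(c,tree(3,true),tree(tree(true,3),tree(tree(3,true),c))),tup(m,tree(tree(true,3),tree(tree(3,true),c)),m)), u -> tree(3,true) }, so z -> tree(tree(true,3),tree(tree(3,true),c)).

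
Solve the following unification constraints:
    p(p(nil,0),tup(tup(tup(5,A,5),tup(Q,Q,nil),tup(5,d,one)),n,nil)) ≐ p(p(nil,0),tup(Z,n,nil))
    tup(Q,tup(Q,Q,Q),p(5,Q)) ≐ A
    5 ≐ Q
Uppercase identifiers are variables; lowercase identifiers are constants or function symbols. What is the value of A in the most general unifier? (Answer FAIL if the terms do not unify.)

Decompose p/2: p(nil,0) ≐ p(nil,0),  tup(tup(tup(5,A,5),tup(Q,Q,nil),tup(5,d,one)),n,nil) ≐ tup(Z,n,nil).
Delete trivial equation p(nil,0) ≐ p(nil,0).
Decompose tup/3: tup(tup(5,A,5),tup(Q,Q,nil),tup(5,d,one)) ≐ Z,  n ≐ n,  nil ≐ nil.
Bind Z := tup(tup(5,A,5),tup(Q,Q,nil),tup(5,d,one)); no other remaining equation mentions Z.
Delete trivial equation n ≐ n.
Delete trivial equation nil ≐ nil.
Bind A := tup(Q,tup(Q,Q,Q),p(5,Q)); no other remaining equation mentions A. Substituting into the earlier binding gives Z := tup(tup(5,tup(Q,tup(Q,Q,Q),p(5,Q)),5),tup(Q,Q,nil),tup(5,d,one)).
Bind Q := 5. Substituting into the earlier bindings gives Z := tup(tup(5,tup(5,tup(5,5,5),p(5,5)),5),tup(5,5,nil),tup(5,d,one)), A := tup(5,tup(5,5,5),p(5,5)).
MGU = { Z ↦ tup(tup(5,tup(5,tup(5,5,5),p(5,5)),5),tup(5,5,nil),tup(5,d,one)), A ↦ tup(5,tup(5,5,5),p(5,5)), Q ↦ 5 }, so A ↦ tup(5,tup(5,5,5),p(5,5)).

tup(5,tup(5,5,5),p(5,5))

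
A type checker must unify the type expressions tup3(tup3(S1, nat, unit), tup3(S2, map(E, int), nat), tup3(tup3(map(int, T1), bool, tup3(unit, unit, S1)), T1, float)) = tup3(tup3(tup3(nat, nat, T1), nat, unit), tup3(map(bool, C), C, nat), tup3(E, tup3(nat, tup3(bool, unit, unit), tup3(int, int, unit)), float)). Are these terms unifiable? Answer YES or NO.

Decompose tup3/3: tup3(S1, nat, unit) = tup3(tup3(nat, nat, T1), nat, unit),  tup3(S2, map(E, int), nat) = tup3(map(bool, C), C, nat),  tup3(tup3(map(int, T1), bool, tup3(unit, unit, S1)), T1, float) = tup3(E, tup3(nat, tup3(bool, unit, unit), tup3(int, int, unit)), float).
Decompose tup3/3: S1 = tup3(nat, nat, T1),  nat = nat,  unit = unit.
Bind S1 := tup3(nat, nat, T1); substituting into the one remaining equation that mentions S1 gives: tup3(tup3(map(int, T1), bool, tup3(unit, unit, tup3(nat, nat, T1))), T1, float) = tup3(E, tup3(nat, tup3(bool, unit, unit), tup3(int, int, unit)), float).
Delete trivial equation nat = nat.
Delete trivial equation unit = unit.
Decompose tup3/3: S2 = map(bool, C),  map(E, int) = C,  nat = nat.
Bind S2 := map(bool, C); no other remaining equation mentions S2.
Bind C := map(E, int); no other remaining equation mentions C. Substituting into the earlier binding gives S2 := map(bool, map(E, int)).
Delete trivial equation nat = nat.
Decompose tup3/3: tup3(map(int, T1), bool, tup3(unit, unit, tup3(nat, nat, T1))) = E,  T1 = tup3(nat, tup3(bool, unit, unit), tup3(int, int, unit)),  float = float.
Bind E := tup3(map(int, T1), bool, tup3(unit, unit, tup3(nat, nat, T1))); no other remaining equation mentions E. Substituting into the earlier bindings gives S2 := map(bool, map(tup3(map(int, T1), bool, tup3(unit, unit, tup3(nat, nat, T1))), int)), C := map(tup3(map(int, T1), bool, tup3(unit, unit, tup3(nat, nat, T1))), int).
Bind T1 := tup3(nat, tup3(bool, unit, unit), tup3(int, int, unit)); no other remaining equation mentions T1. Substituting into the earlier bindings gives S1 := tup3(nat, nat, tup3(nat, tup3(bool, unit, unit), tup3(int, int, unit))), S2 := map(bool, map(tup3(map(int, tup3(nat, tup3(bool, unit, unit), tup3(int, int, unit))), bool, tup3(unit, unit, tup3(nat, nat, tup3(nat, tup3(bool, unit, unit), tup3(int, int, unit))))), int)), C := map(tup3(map(int, tup3(nat, tup3(bool, unit, unit), tup3(int, int, unit))), bool, tup3(unit, unit, tup3(nat, nat, tup3(nat, tup3(bool, unit, unit), tup3(int, int, unit))))), int), E := tup3(map(int, tup3(nat, tup3(bool, unit, unit), tup3(int, int, unit))), bool, tup3(unit, unit, tup3(nat, nat, tup3(nat, tup3(bool, unit, unit), tup3(int, int, unit))))).
Delete trivial equation float = float.
No equations remain and no clash or occurs-check failure arose, so a unifier exists.

YES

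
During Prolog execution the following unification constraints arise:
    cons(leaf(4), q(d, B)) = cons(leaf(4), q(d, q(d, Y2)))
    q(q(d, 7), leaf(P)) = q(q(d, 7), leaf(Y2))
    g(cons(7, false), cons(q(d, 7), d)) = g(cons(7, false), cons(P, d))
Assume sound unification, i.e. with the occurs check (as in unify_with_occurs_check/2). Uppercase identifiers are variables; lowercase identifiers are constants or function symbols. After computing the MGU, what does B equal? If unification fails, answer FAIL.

q(d, q(d, 7))

Decompose cons/2: leaf(4) = leaf(4),  q(d, B) = q(d, q(d, Y2)).
Delete trivial equation leaf(4) = leaf(4).
Decompose q/2: d = d,  B = q(d, Y2).
Delete trivial equation d = d.
Bind B := q(d, Y2); no other remaining equation mentions B.
Decompose q/2: q(d, 7) = q(d, 7),  leaf(P) = leaf(Y2).
Delete trivial equation q(d, 7) = q(d, 7).
Decompose leaf/1: P = Y2.
Bind P := Y2; substituting into the remaining equation gives: g(cons(7, false), cons(q(d, 7), d)) = g(cons(7, false), cons(Y2, d)).
Decompose g/2: cons(7, false) = cons(7, false),  cons(q(d, 7), d) = cons(Y2, d).
Delete trivial equation cons(7, false) = cons(7, false).
Decompose cons/2: q(d, 7) = Y2,  d = d.
Bind Y2 := q(d, 7); no other remaining equation mentions Y2. Substituting into the earlier bindings gives B := q(d, q(d, 7)), P := q(d, 7).
Delete trivial equation d = d.
MGU = { B = q(d, q(d, 7)), P = q(d, 7), Y2 = q(d, 7) }, so B = q(d, q(d, 7)).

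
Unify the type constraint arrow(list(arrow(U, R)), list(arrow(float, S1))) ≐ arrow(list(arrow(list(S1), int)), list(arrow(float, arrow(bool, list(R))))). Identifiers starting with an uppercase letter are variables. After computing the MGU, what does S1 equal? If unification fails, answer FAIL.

Decompose arrow/2: list(arrow(U, R)) ≐ list(arrow(list(S1), int)),  list(arrow(float, S1)) ≐ list(arrow(float, arrow(bool, list(R)))).
Decompose list/1: arrow(U, R) ≐ arrow(list(S1), int).
Decompose arrow/2: U ≐ list(S1),  R ≐ int.
Bind U := list(S1); no other remaining equation mentions U.
Bind R := int; substituting into the remaining equation gives: list(arrow(float, S1)) ≐ list(arrow(float, arrow(bool, list(int)))).
Decompose list/1: arrow(float, S1) ≐ arrow(float, arrow(bool, list(int))).
Decompose arrow/2: float ≐ float,  S1 ≐ arrow(bool, list(int)).
Delete trivial equation float ≐ float.
Bind S1 := arrow(bool, list(int)). Substituting into the earlier binding gives U := list(arrow(bool, list(int))).
MGU = { U ↦ list(arrow(bool, list(int))), R ↦ int, S1 ↦ arrow(bool, list(int)) }, so S1 ↦ arrow(bool, list(int)).

arrow(bool, list(int))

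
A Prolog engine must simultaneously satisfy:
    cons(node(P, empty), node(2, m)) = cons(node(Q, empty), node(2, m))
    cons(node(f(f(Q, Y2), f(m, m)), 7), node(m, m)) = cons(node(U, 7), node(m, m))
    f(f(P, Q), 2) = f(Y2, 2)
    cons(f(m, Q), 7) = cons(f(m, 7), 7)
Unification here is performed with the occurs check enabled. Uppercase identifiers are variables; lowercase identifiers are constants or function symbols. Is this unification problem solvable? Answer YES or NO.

YES

Decompose cons/2: node(P, empty) = node(Q, empty),  node(2, m) = node(2, m).
Decompose node/2: P = Q,  empty = empty.
Bind P := Q; substituting into the one remaining equation that mentions P gives: f(f(Q, Q), 2) = f(Y2, 2).
Delete trivial equation empty = empty.
Delete trivial equation node(2, m) = node(2, m).
Decompose cons/2: node(f(f(Q, Y2), f(m, m)), 7) = node(U, 7),  node(m, m) = node(m, m).
Decompose node/2: f(f(Q, Y2), f(m, m)) = U,  7 = 7.
Bind U := f(f(Q, Y2), f(m, m)); no other remaining equation mentions U.
Delete trivial equation 7 = 7.
Delete trivial equation node(m, m) = node(m, m).
Decompose f/2: f(Q, Q) = Y2,  2 = 2.
Bind Y2 := f(Q, Q); no other remaining equation mentions Y2. Substituting into the earlier binding gives U := f(f(Q, f(Q, Q)), f(m, m)).
Delete trivial equation 2 = 2.
Decompose cons/2: f(m, Q) = f(m, 7),  7 = 7.
Decompose f/2: m = m,  Q = 7.
Delete trivial equation m = m.
Bind Q := 7; no other remaining equation mentions Q. Substituting into the earlier bindings gives P := 7, U := f(f(7, f(7, 7)), f(m, m)), Y2 := f(7, 7).
Delete trivial equation 7 = 7.
No equations remain and no clash or occurs-check failure arose, so a unifier exists.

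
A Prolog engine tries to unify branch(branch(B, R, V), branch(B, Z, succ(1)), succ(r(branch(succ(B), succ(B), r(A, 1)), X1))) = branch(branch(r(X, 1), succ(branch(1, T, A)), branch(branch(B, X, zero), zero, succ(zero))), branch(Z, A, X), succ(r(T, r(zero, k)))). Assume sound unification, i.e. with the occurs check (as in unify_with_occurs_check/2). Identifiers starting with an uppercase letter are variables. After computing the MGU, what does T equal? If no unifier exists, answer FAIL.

Decompose branch/3: branch(B, R, V) = branch(r(X, 1), succ(branch(1, T, A)), branch(branch(B, X, zero), zero, succ(zero))),  branch(B, Z, succ(1)) = branch(Z, A, X),  succ(r(branch(succ(B), succ(B), r(A, 1)), X1)) = succ(r(T, r(zero, k))).
Decompose branch/3: B = r(X, 1),  R = succ(branch(1, T, A)),  V = branch(branch(B, X, zero), zero, succ(zero)).
Bind B := r(X, 1); substituting into the 3 remaining equations that mention B gives: V = branch(branch(r(X, 1), X, zero), zero, succ(zero)),  branch(r(X, 1), Z, succ(1)) = branch(Z, A, X),  succ(r(branch(succ(r(X, 1)), succ(r(X, 1)), r(A, 1)), X1)) = succ(r(T, r(zero, k))).
Bind R := succ(branch(1, T, A)); no other remaining equation mentions R.
Bind V := branch(branch(r(X, 1), X, zero), zero, succ(zero)); no other remaining equation mentions V.
Decompose branch/3: r(X, 1) = Z,  Z = A,  succ(1) = X.
Bind Z := r(X, 1); substituting into the one remaining equation that mentions Z gives: r(X, 1) = A.
Bind A := r(X, 1); substituting into the one remaining equation that mentions A gives: succ(r(branch(succ(r(X, 1)), succ(r(X, 1)), r(r(X, 1), 1)), X1)) = succ(r(T, r(zero, k))). Substituting into the earlier binding gives R := succ(branch(1, T, r(X, 1))).
Bind X := succ(1); substituting into the remaining equation gives: succ(r(branch(succ(r(succ(1), 1)), succ(r(succ(1), 1)), r(r(succ(1), 1), 1)), X1)) = succ(r(T, r(zero, k))). Substituting into the earlier bindings gives B := r(succ(1), 1), R := succ(branch(1, T, r(succ(1), 1))), V := branch(branch(r(succ(1), 1), succ(1), zero), zero, succ(zero)), Z := r(succ(1), 1), A := r(succ(1), 1).
Decompose succ/1: r(branch(succ(r(succ(1), 1)), succ(r(succ(1), 1)), r(r(succ(1), 1), 1)), X1) = r(T, r(zero, k)).
Decompose r/2: branch(succ(r(succ(1), 1)), succ(r(succ(1), 1)), r(r(succ(1), 1), 1)) = T,  X1 = r(zero, k).
Bind T := branch(succ(r(succ(1), 1)), succ(r(succ(1), 1)), r(r(succ(1), 1), 1)); no other remaining equation mentions T. Substituting into the earlier binding gives R := succ(branch(1, branch(succ(r(succ(1), 1)), succ(r(succ(1), 1)), r(r(succ(1), 1), 1)), r(succ(1), 1))).
Bind X1 := r(zero, k).
MGU = { B = r(succ(1), 1), R = succ(branch(1, branch(succ(r(succ(1), 1)), succ(r(succ(1), 1)), r(r(succ(1), 1), 1)), r(succ(1), 1))), V = branch(branch(r(succ(1), 1), succ(1), zero), zero, succ(zero)), Z = r(succ(1), 1), A = r(succ(1), 1), X = succ(1), T = branch(succ(r(succ(1), 1)), succ(r(succ(1), 1)), r(r(succ(1), 1), 1)), X1 = r(zero, k) }, so T = branch(succ(r(succ(1), 1)), succ(r(succ(1), 1)), r(r(succ(1), 1), 1)).

branch(succ(r(succ(1), 1)), succ(r(succ(1), 1)), r(r(succ(1), 1), 1))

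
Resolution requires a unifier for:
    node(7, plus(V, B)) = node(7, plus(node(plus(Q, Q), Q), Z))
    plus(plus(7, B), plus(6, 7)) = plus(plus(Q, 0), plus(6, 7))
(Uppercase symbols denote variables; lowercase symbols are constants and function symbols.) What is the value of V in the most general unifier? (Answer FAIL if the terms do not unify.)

node(plus(7, 7), 7)

Decompose node/2: 7 = 7,  plus(V, B) = plus(node(plus(Q, Q), Q), Z).
Delete trivial equation 7 = 7.
Decompose plus/2: V = node(plus(Q, Q), Q),  B = Z.
Bind V := node(plus(Q, Q), Q); no other remaining equation mentions V.
Bind B := Z; substituting into the remaining equation gives: plus(plus(7, Z), plus(6, 7)) = plus(plus(Q, 0), plus(6, 7)).
Decompose plus/2: plus(7, Z) = plus(Q, 0),  plus(6, 7) = plus(6, 7).
Decompose plus/2: 7 = Q,  Z = 0.
Bind Q := 7; no other remaining equation mentions Q. Substituting into the earlier binding gives V := node(plus(7, 7), 7).
Bind Z := 0; no other remaining equation mentions Z. Substituting into the earlier binding gives B := 0.
Delete trivial equation plus(6, 7) = plus(6, 7).
MGU = { V := node(plus(7, 7), 7), B := 0, Q := 7, Z := 0 }, so V := node(plus(7, 7), 7).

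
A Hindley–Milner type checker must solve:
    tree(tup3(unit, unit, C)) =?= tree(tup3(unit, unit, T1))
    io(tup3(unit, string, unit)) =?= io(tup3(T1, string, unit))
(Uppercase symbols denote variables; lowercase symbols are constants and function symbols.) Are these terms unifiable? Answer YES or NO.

Decompose tree/1: tup3(unit, unit, C) =?= tup3(unit, unit, T1).
Decompose tup3/3: unit =?= unit,  unit =?= unit,  C =?= T1.
Delete trivial equation unit =?= unit.
Delete trivial equation unit =?= unit.
Bind C := T1; no other remaining equation mentions C.
Decompose io/1: tup3(unit, string, unit) =?= tup3(T1, string, unit).
Decompose tup3/3: unit =?= T1,  string =?= string,  unit =?= unit.
Bind T1 := unit; no other remaining equation mentions T1. Substituting into the earlier binding gives C := unit.
Delete trivial equation string =?= string.
Delete trivial equation unit =?= unit.
No equations remain and no clash or occurs-check failure arose, so a unifier exists.

YES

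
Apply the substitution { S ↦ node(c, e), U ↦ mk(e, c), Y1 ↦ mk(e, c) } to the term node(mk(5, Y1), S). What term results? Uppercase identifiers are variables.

Replace each occurrence of S with node(c, e).
Replace each occurrence of Y1 with mk(e, c).
Result: node(mk(5, mk(e, c)), node(c, e)).

node(mk(5, mk(e, c)), node(c, e))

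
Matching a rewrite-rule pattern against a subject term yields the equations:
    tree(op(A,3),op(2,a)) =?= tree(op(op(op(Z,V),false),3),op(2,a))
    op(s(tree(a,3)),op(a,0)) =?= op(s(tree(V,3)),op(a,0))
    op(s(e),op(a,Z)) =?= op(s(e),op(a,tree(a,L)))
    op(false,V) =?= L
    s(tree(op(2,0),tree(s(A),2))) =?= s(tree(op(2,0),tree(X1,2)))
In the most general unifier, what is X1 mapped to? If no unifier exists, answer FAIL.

s(op(op(tree(a,op(false,a)),a),false))

Decompose tree/2: op(A,3) =?= op(op(op(Z,V),false),3),  op(2,a) =?= op(2,a).
Decompose op/2: A =?= op(op(Z,V),false),  3 =?= 3.
Bind A := op(op(Z,V),false); substituting into the one remaining equation that mentions A gives: s(tree(op(2,0),tree(s(op(op(Z,V),false)),2))) =?= s(tree(op(2,0),tree(X1,2))).
Delete trivial equation 3 =?= 3.
Delete trivial equation op(2,a) =?= op(2,a).
Decompose op/2: s(tree(a,3)) =?= s(tree(V,3)),  op(a,0) =?= op(a,0).
Decompose s/1: tree(a,3) =?= tree(V,3).
Decompose tree/2: a =?= V,  3 =?= 3.
Bind V := a; substituting into the 2 remaining equations that mention V gives: op(false,a) =?= L,  s(tree(op(2,0),tree(s(op(op(Z,a),false)),2))) =?= s(tree(op(2,0),tree(X1,2))). Substituting into the earlier binding gives A := op(op(Z,a),false).
Delete trivial equation 3 =?= 3.
Delete trivial equation op(a,0) =?= op(a,0).
Decompose op/2: s(e) =?= s(e),  op(a,Z) =?= op(a,tree(a,L)).
Delete trivial equation s(e) =?= s(e).
Decompose op/2: a =?= a,  Z =?= tree(a,L).
Delete trivial equation a =?= a.
Bind Z := tree(a,L); substituting into the one remaining equation that mentions Z gives: s(tree(op(2,0),tree(s(op(op(tree(a,L),a),false)),2))) =?= s(tree(op(2,0),tree(X1,2))). Substituting into the earlier binding gives A := op(op(tree(a,L),a),false).
Bind L := op(false,a); substituting into the remaining equation gives: s(tree(op(2,0),tree(s(op(op(tree(a,op(false,a)),a),false)),2))) =?= s(tree(op(2,0),tree(X1,2))). Substituting into the earlier bindings gives A := op(op(tree(a,op(false,a)),a),false), Z := tree(a,op(false,a)).
Decompose s/1: tree(op(2,0),tree(s(op(op(tree(a,op(false,a)),a),false)),2)) =?= tree(op(2,0),tree(X1,2)).
Decompose tree/2: op(2,0) =?= op(2,0),  tree(s(op(op(tree(a,op(false,a)),a),false)),2) =?= tree(X1,2).
Delete trivial equation op(2,0) =?= op(2,0).
Decompose tree/2: s(op(op(tree(a,op(false,a)),a),false)) =?= X1,  2 =?= 2.
Bind X1 := s(op(op(tree(a,op(false,a)),a),false)); no other remaining equation mentions X1.
Delete trivial equation 2 =?= 2.
MGU = { A := op(op(tree(a,op(false,a)),a),false), V := a, Z := tree(a,op(false,a)), L := op(false,a), X1 := s(op(op(tree(a,op(false,a)),a),false)) }, so X1 := s(op(op(tree(a,op(false,a)),a),false)).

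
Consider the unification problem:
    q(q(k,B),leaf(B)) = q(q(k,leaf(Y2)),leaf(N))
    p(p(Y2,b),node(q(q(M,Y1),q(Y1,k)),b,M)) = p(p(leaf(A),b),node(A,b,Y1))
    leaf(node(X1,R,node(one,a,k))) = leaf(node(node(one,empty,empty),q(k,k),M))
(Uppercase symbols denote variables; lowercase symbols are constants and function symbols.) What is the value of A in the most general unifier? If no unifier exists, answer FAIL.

Decompose q/2: q(k,B) = q(k,leaf(Y2)),  leaf(B) = leaf(N).
Decompose q/2: k = k,  B = leaf(Y2).
Delete trivial equation k = k.
Bind B := leaf(Y2); substituting into the one remaining equation that mentions B gives: leaf(leaf(Y2)) = leaf(N).
Decompose leaf/1: leaf(Y2) = N.
Bind N := leaf(Y2); no other remaining equation mentions N.
Decompose p/2: p(Y2,b) = p(leaf(A),b),  node(q(q(M,Y1),q(Y1,k)),b,M) = node(A,b,Y1).
Decompose p/2: Y2 = leaf(A),  b = b.
Bind Y2 := leaf(A); no other remaining equation mentions Y2. Substituting into the earlier bindings gives B := leaf(leaf(A)), N := leaf(leaf(A)).
Delete trivial equation b = b.
Decompose node/3: q(q(M,Y1),q(Y1,k)) = A,  b = b,  M = Y1.
Bind A := q(q(M,Y1),q(Y1,k)); no other remaining equation mentions A. Substituting into the earlier bindings gives B := leaf(leaf(q(q(M,Y1),q(Y1,k)))), N := leaf(leaf(q(q(M,Y1),q(Y1,k)))), Y2 := leaf(q(q(M,Y1),q(Y1,k))).
Delete trivial equation b = b.
Bind M := Y1; substituting into the remaining equation gives: leaf(node(X1,R,node(one,a,k))) = leaf(node(node(one,empty,empty),q(k,k),Y1)). Substituting into the earlier bindings gives B := leaf(leaf(q(q(Y1,Y1),q(Y1,k)))), N := leaf(leaf(q(q(Y1,Y1),q(Y1,k)))), Y2 := leaf(q(q(Y1,Y1),q(Y1,k))), A := q(q(Y1,Y1),q(Y1,k)).
Decompose leaf/1: node(X1,R,node(one,a,k)) = node(node(one,empty,empty),q(k,k),Y1).
Decompose node/3: X1 = node(one,empty,empty),  R = q(k,k),  node(one,a,k) = Y1.
Bind X1 := node(one,empty,empty); no other remaining equation mentions X1.
Bind R := q(k,k); no other remaining equation mentions R.
Bind Y1 := node(one,a,k). Substituting into the earlier bindings gives B := leaf(leaf(q(q(node(one,a,k),node(one,a,k)),q(node(one,a,k),k)))), N := leaf(leaf(q(q(node(one,a,k),node(one,a,k)),q(node(one,a,k),k)))), Y2 := leaf(q(q(node(one,a,k),node(one,a,k)),q(node(one,a,k),k))), A := q(q(node(one,a,k),node(one,a,k)),q(node(one,a,k),k)), M := node(one,a,k).
MGU = { B := leaf(leaf(q(q(node(one,a,k),node(one,a,k)),q(node(one,a,k),k)))), N := leaf(leaf(q(q(node(one,a,k),node(one,a,k)),q(node(one,a,k),k)))), Y2 := leaf(q(q(node(one,a,k),node(one,a,k)),q(node(one,a,k),k))), A := q(q(node(one,a,k),node(one,a,k)),q(node(one,a,k),k)), M := node(one,a,k), X1 := node(one,empty,empty), R := q(k,k), Y1 := node(one,a,k) }, so A := q(q(node(one,a,k),node(one,a,k)),q(node(one,a,k),k)).

q(q(node(one,a,k),node(one,a,k)),q(node(one,a,k),k))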